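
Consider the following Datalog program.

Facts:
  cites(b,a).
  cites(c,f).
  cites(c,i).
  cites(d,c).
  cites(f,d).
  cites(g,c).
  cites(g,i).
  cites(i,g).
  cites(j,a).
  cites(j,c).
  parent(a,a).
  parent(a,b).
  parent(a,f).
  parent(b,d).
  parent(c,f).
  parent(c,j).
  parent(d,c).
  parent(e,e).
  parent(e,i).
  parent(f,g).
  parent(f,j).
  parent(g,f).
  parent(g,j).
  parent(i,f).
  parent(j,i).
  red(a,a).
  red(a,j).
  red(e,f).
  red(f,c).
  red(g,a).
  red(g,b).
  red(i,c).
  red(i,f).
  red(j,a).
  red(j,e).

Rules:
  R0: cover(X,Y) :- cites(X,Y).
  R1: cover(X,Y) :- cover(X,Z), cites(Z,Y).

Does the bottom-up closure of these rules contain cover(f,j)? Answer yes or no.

no

round 1: derive cover(b,a) via R0 from cites(b,a)
round 1: derive cover(c,f) via R0 from cites(c,f)
round 1: derive cover(c,i) via R0 from cites(c,i)
round 1: derive cover(d,c) via R0 from cites(d,c)
round 1: derive cover(f,d) via R0 from cites(f,d)
round 1: derive cover(g,c) via R0 from cites(g,c)
round 1: derive cover(g,i) via R0 from cites(g,i)
round 1: derive cover(i,g) via R0 from cites(i,g)
round 1: derive cover(j,a) via R0 from cites(j,a)
round 1: derive cover(j,c) via R0 from cites(j,c)
round 2: derive cover(c,d) via R1 from cover(c,f), cites(f,d)
round 2: derive cover(c,g) via R1 from cover(c,i), cites(i,g)
round 2: derive cover(d,f) via R1 from cover(d,c), cites(c,f)
round 2: derive cover(d,i) via R1 from cover(d,c), cites(c,i)
round 2: derive cover(f,c) via R1 from cover(f,d), cites(d,c)
round 2: derive cover(g,f) via R1 from cover(g,c), cites(c,f)
round 2: derive cover(g,g) via R1 from cover(g,i), cites(i,g)
round 2: derive cover(i,c) via R1 from cover(i,g), cites(g,c)
round 2: derive cover(i,i) via R1 from cover(i,g), cites(g,i)
round 2: derive cover(j,f) via R1 from cover(j,c), cites(c,f)
round 2: derive cover(j,i) via R1 from cover(j,c), cites(c,i)
round 3: derive cover(c,c) via R1 from cover(c,d), cites(d,c)
round 3: derive cover(d,d) via R1 from cover(d,f), cites(f,d)
round 3: derive cover(d,g) via R1 from cover(d,i), cites(i,g)
round 3: derive cover(f,f) via R1 from cover(f,c), cites(c,f)
round 3: derive cover(f,i) via R1 from cover(f,c), cites(c,i)
round 3: derive cover(g,d) via R1 from cover(g,f), cites(f,d)
round 3: derive cover(i,f) via R1 from cover(i,c), cites(c,f)
round 3: derive cover(j,d) via R1 from cover(j,f), cites(f,d)
round 3: derive cover(j,g) via R1 from cover(j,i), cites(i,g)
round 4: derive cover(f,g) via R1 from cover(f,i), cites(i,g)
round 4: derive cover(i,d) via R1 from cover(i,f), cites(f,d)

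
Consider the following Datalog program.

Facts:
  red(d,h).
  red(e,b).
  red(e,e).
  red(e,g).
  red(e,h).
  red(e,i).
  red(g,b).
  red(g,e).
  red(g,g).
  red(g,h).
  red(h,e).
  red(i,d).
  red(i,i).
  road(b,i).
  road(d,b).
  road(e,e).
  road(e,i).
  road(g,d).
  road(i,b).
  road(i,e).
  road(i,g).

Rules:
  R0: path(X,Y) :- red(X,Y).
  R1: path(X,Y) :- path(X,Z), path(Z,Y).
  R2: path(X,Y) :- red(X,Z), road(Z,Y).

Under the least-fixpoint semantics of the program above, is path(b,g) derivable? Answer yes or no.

no

round 1: derive path(d,h) via R0 from red(d,h)
round 1: derive path(e,b) via R0 from red(e,b)
round 1: derive path(e,e) via R0 from red(e,e)
round 1: derive path(e,g) via R0 from red(e,g)
round 1: derive path(e,h) via R0 from red(e,h)
round 1: derive path(e,i) via R0 from red(e,i)
round 1: derive path(g,b) via R0 from red(g,b)
round 1: derive path(g,e) via R0 from red(g,e)
round 1: derive path(g,g) via R0 from red(g,g)
round 1: derive path(g,h) via R0 from red(g,h)
round 1: derive path(h,e) via R0 from red(h,e)
round 1: derive path(i,d) via R0 from red(i,d)
round 1: derive path(i,i) via R0 from red(i,i)
round 1: derive path(e,d) via R2 from red(e,g), road(g,d)
round 1: derive path(g,d) via R2 from red(g,g), road(g,d)
round 1: derive path(g,i) via R2 from red(g,b), road(b,i)
round 1: derive path(h,i) via R2 from red(h,e), road(e,i)
round 1: derive path(i,b) via R2 from red(i,d), road(d,b)
round 1: derive path(i,e) via R2 from red(i,i), road(i,e)
round 1: derive path(i,g) via R2 from red(i,i), road(i,g)
round 2: derive path(d,e) via R1 from path(d,h), path(h,e)
round 2: derive path(d,i) via R1 from path(d,h), path(h,i)
round 2: derive path(h,b) via R1 from path(h,e), path(e,b)
round 2: derive path(h,d) via R1 from path(h,e), path(e,d)
round 2: derive path(h,g) via R1 from path(h,e), path(e,g)
round 2: derive path(h,h) via R1 from path(h,e), path(e,h)
round 2: derive path(i,h) via R1 from path(i,d), path(d,h)
round 3: derive path(d,b) via R1 from path(d,e), path(e,b)
round 3: derive path(d,d) via R1 from path(d,e), path(e,d)
round 3: derive path(d,g) via R1 from path(d,e), path(e,g)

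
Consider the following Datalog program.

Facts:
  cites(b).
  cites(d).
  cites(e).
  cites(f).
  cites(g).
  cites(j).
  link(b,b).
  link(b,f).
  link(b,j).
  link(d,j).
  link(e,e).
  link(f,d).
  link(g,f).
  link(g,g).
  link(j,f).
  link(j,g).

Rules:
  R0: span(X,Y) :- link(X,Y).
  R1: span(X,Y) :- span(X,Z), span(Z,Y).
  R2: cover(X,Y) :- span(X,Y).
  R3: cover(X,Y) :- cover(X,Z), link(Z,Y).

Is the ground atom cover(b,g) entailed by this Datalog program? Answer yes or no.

yes

round 1: derive span(b,b) via R0 from link(b,b)
round 1: derive span(b,f) via R0 from link(b,f)
round 1: derive span(b,j) via R0 from link(b,j)
round 1: derive span(d,j) via R0 from link(d,j)
round 1: derive span(e,e) via R0 from link(e,e)
round 1: derive span(f,d) via R0 from link(f,d)
round 1: derive span(g,f) via R0 from link(g,f)
round 1: derive span(g,g) via R0 from link(g,g)
round 1: derive span(j,f) via R0 from link(j,f)
round 1: derive span(j,g) via R0 from link(j,g)
round 2: derive span(b,d) via R1 from span(b,f), span(f,d)
round 2: derive span(b,g) via R1 from span(b,j), span(j,g)
round 2: derive span(d,f) via R1 from span(d,j), span(j,f)
round 2: derive span(d,g) via R1 from span(d,j), span(j,g)
round 2: derive span(f,j) via R1 from span(f,d), span(d,j)
round 2: derive span(g,d) via R1 from span(g,f), span(f,d)
round 2: derive span(j,d) via R1 from span(j,f), span(f,d)
round 2: derive cover(b,b) via R2 from span(b,b)
round 2: derive cover(b,f) via R2 from span(b,f)
round 2: derive cover(b,j) via R2 from span(b,j)
round 2: derive cover(d,j) via R2 from span(d,j)
round 2: derive cover(e,e) via R2 from span(e,e)
round 2: derive cover(f,d) via R2 from span(f,d)
round 2: derive cover(g,f) via R2 from span(g,f)
round 2: derive cover(g,g) via R2 from span(g,g)
round 2: derive cover(j,f) via R2 from span(j,f)
round 2: derive cover(j,g) via R2 from span(j,g)
round 3: derive span(d,d) via R1 from span(d,f), span(f,d)
round 3: derive span(f,f) via R1 from span(f,d), span(d,f)
round 3: derive span(f,g) via R1 from span(f,d), span(d,g)
round 3: derive span(g,j) via R1 from span(g,d), span(d,j)
round 3: derive span(j,j) via R1 from span(j,d), span(d,j)
round 3: derive cover(b,d) via R2 from span(b,d)
round 3: derive cover(b,g) via R2 from span(b,g)
round 3: derive cover(d,f) via R2 from span(d,f)
round 3: derive cover(d,g) via R2 from span(d,g)
round 3: derive cover(f,j) via R2 from span(f,j)
round 3: derive cover(g,d) via R2 from span(g,d)
round 3: derive cover(j,d) via R2 from span(j,d)
round 4: derive cover(d,d) via R2 from span(d,d)
round 4: derive cover(f,f) via R2 from span(f,f)
round 4: derive cover(f,g) via R2 from span(f,g)
round 4: derive cover(g,j) via R2 from span(g,j)
round 4: derive cover(j,j) via R2 from span(j,j)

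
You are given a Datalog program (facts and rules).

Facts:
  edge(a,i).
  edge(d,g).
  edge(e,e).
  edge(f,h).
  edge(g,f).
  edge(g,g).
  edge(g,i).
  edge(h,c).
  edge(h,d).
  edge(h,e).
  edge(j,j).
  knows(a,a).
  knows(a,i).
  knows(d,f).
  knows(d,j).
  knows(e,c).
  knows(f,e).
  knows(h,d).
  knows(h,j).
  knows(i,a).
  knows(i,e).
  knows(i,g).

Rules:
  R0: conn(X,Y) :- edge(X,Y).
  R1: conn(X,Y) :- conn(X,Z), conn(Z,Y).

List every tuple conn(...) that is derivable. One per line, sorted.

round 1: derive conn(a,i) via R0 from edge(a,i)
round 1: derive conn(d,g) via R0 from edge(d,g)
round 1: derive conn(e,e) via R0 from edge(e,e)
round 1: derive conn(f,h) via R0 from edge(f,h)
round 1: derive conn(g,f) via R0 from edge(g,f)
round 1: derive conn(g,g) via R0 from edge(g,g)
round 1: derive conn(g,i) via R0 from edge(g,i)
round 1: derive conn(h,c) via R0 from edge(h,c)
round 1: derive conn(h,d) via R0 from edge(h,d)
round 1: derive conn(h,e) via R0 from edge(h,e)
round 1: derive conn(j,j) via R0 from edge(j,j)
round 2: derive conn(d,f) via R1 from conn(d,g), conn(g,f)
round 2: derive conn(d,i) via R1 from conn(d,g), conn(g,i)
round 2: derive conn(f,c) via R1 from conn(f,h), conn(h,c)
round 2: derive conn(f,d) via R1 from conn(f,h), conn(h,d)
round 2: derive conn(f,e) via R1 from conn(f,h), conn(h,e)
round 2: derive conn(g,h) via R1 from conn(g,f), conn(f,h)
round 2: derive conn(h,g) via R1 from conn(h,d), conn(d,g)
round 3: derive conn(d,c) via R1 from conn(d,f), conn(f,c)
round 3: derive conn(d,d) via R1 from conn(d,f), conn(f,d)
round 3: derive conn(d,e) via R1 from conn(d,f), conn(f,e)
round 3: derive conn(d,h) via R1 from conn(d,f), conn(f,h)
round 3: derive conn(f,f) via R1 from conn(f,d), conn(d,f)
round 3: derive conn(f,g) via R1 from conn(f,d), conn(d,g)
round 3: derive conn(f,i) via R1 from conn(f,d), conn(d,i)
round 3: derive conn(g,c) via R1 from conn(g,f), conn(f,c)
round 3: derive conn(g,d) via R1 from conn(g,f), conn(f,d)
round 3: derive conn(g,e) via R1 from conn(g,f), conn(f,e)
round 3: derive conn(h,f) via R1 from conn(h,d), conn(d,f)
round 3: derive conn(h,h) via R1 from conn(h,g), conn(g,h)
round 3: derive conn(h,i) via R1 from conn(h,d), conn(d,i)

conn(a,i)
conn(d,c)
conn(d,d)
conn(d,e)
conn(d,f)
conn(d,g)
conn(d,h)
conn(d,i)
conn(e,e)
conn(f,c)
conn(f,d)
conn(f,e)
conn(f,f)
conn(f,g)
conn(f,h)
conn(f,i)
conn(g,c)
conn(g,d)
conn(g,e)
conn(g,f)
conn(g,g)
conn(g,h)
conn(g,i)
conn(h,c)
conn(h,d)
conn(h,e)
conn(h,f)
conn(h,g)
conn(h,h)
conn(h,i)
conn(j,j)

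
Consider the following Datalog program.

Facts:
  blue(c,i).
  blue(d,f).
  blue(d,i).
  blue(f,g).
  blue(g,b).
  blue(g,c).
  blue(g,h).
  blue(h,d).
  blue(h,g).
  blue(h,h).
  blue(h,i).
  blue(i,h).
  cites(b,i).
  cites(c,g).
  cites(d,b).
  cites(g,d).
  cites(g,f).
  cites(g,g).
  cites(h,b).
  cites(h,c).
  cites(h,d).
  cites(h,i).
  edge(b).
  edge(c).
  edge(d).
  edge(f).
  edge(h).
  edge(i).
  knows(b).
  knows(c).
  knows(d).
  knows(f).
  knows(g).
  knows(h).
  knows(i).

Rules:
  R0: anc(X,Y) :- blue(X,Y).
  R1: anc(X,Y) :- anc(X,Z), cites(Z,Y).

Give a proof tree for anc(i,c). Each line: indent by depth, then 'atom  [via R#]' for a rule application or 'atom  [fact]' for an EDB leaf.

anc(i,c)  [via R1]
  anc(i,h)  [via R0]
    blue(i,h)  [fact]
  cites(h,c)  [fact]

round 1: derive anc(c,i) via R0 from blue(c,i)
round 1: derive anc(d,f) via R0 from blue(d,f)
round 1: derive anc(d,i) via R0 from blue(d,i)
round 1: derive anc(f,g) via R0 from blue(f,g)
round 1: derive anc(g,b) via R0 from blue(g,b)
round 1: derive anc(g,c) via R0 from blue(g,c)
round 1: derive anc(g,h) via R0 from blue(g,h)
round 1: derive anc(h,d) via R0 from blue(h,d)
round 1: derive anc(h,g) via R0 from blue(h,g)
round 1: derive anc(h,h) via R0 from blue(h,h)
round 1: derive anc(h,i) via R0 from blue(h,i)
round 1: derive anc(i,h) via R0 from blue(i,h)
round 2: derive anc(f,d) via R1 from anc(f,g), cites(g,d)
round 2: derive anc(f,f) via R1 from anc(f,g), cites(g,f)
round 2: derive anc(g,d) via R1 from anc(g,h), cites(h,d)
round 2: derive anc(g,g) via R1 from anc(g,c), cites(c,g)
round 2: derive anc(g,i) via R1 from anc(g,b), cites(b,i)
round 2: derive anc(h,b) via R1 from anc(h,d), cites(d,b)
round 2: derive anc(h,c) via R1 from anc(h,h), cites(h,c)
round 2: derive anc(h,f) via R1 from anc(h,g), cites(g,f)
round 2: derive anc(i,b) via R1 from anc(i,h), cites(h,b)
round 2: derive anc(i,c) via R1 from anc(i,h), cites(h,c)
round 2: derive anc(i,d) via R1 from anc(i,h), cites(h,d)
round 2: derive anc(i,i) via R1 from anc(i,h), cites(h,i)
round 3: derive anc(f,b) via R1 from anc(f,d), cites(d,b)
round 3: derive anc(g,f) via R1 from anc(g,g), cites(g,f)
round 3: derive anc(i,g) via R1 from anc(i,c), cites(c,g)
round 4: derive anc(f,i) via R1 from anc(f,b), cites(b,i)
round 4: derive anc(i,f) via R1 from anc(i,g), cites(g,f)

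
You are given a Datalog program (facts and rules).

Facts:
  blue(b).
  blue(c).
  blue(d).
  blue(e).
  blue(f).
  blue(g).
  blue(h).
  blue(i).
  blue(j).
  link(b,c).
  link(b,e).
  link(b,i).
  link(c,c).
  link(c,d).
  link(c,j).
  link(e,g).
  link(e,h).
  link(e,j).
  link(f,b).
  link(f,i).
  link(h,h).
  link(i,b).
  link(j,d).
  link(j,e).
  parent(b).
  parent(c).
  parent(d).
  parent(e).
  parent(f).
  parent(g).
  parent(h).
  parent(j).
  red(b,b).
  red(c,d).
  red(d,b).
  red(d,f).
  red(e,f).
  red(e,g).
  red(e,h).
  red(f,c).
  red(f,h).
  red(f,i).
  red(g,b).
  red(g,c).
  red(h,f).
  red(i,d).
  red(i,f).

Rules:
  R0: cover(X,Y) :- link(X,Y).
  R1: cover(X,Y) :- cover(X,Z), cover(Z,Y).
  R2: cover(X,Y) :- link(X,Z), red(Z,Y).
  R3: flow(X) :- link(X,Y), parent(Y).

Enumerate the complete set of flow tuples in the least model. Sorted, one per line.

round 1: derive flow(b) via R3 from link(b,c), parent(c)
round 1: derive flow(c) via R3 from link(c,c), parent(c)
round 1: derive flow(e) via R3 from link(e,g), parent(g)
round 1: derive flow(f) via R3 from link(f,b), parent(b)
round 1: derive flow(h) via R3 from link(h,h), parent(h)
round 1: derive flow(i) via R3 from link(i,b), parent(b)
round 1: derive flow(j) via R3 from link(j,d), parent(d)

flow(b)
flow(c)
flow(e)
flow(f)
flow(h)
flow(i)
flow(j)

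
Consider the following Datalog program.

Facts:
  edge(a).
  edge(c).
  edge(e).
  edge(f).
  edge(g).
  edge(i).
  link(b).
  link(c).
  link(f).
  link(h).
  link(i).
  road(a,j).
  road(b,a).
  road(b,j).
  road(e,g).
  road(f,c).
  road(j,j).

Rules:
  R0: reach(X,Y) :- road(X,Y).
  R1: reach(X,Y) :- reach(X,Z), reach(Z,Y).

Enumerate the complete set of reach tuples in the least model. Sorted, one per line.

reach(a,j)
reach(b,a)
reach(b,j)
reach(e,g)
reach(f,c)
reach(j,j)

round 1: derive reach(a,j) via R0 from road(a,j)
round 1: derive reach(b,a) via R0 from road(b,a)
round 1: derive reach(b,j) via R0 from road(b,j)
round 1: derive reach(e,g) via R0 from road(e,g)
round 1: derive reach(f,c) via R0 from road(f,c)
round 1: derive reach(j,j) via R0 from road(j,j)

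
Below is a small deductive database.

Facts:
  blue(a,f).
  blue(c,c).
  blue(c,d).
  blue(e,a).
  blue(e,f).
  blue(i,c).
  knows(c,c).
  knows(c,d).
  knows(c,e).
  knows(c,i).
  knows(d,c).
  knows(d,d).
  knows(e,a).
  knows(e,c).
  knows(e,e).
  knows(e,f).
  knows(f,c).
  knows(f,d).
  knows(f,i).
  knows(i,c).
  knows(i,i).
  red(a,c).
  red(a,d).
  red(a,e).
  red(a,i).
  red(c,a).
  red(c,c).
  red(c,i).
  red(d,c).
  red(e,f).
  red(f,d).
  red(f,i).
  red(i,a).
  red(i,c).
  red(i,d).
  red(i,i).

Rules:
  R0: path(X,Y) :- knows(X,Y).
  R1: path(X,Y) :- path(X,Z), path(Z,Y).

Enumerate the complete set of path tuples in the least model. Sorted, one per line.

round 1: derive path(c,c) via R0 from knows(c,c)
round 1: derive path(c,d) via R0 from knows(c,d)
round 1: derive path(c,e) via R0 from knows(c,e)
round 1: derive path(c,i) via R0 from knows(c,i)
round 1: derive path(d,c) via R0 from knows(d,c)
round 1: derive path(d,d) via R0 from knows(d,d)
round 1: derive path(e,a) via R0 from knows(e,a)
round 1: derive path(e,c) via R0 from knows(e,c)
round 1: derive path(e,e) via R0 from knows(e,e)
round 1: derive path(e,f) via R0 from knows(e,f)
round 1: derive path(f,c) via R0 from knows(f,c)
round 1: derive path(f,d) via R0 from knows(f,d)
round 1: derive path(f,i) via R0 from knows(f,i)
round 1: derive path(i,c) via R0 from knows(i,c)
round 1: derive path(i,i) via R0 from knows(i,i)
round 2: derive path(c,a) via R1 from path(c,e), path(e,a)
round 2: derive path(c,f) via R1 from path(c,e), path(e,f)
round 2: derive path(d,e) via R1 from path(d,c), path(c,e)
round 2: derive path(d,i) via R1 from path(d,c), path(c,i)
round 2: derive path(e,d) via R1 from path(e,c), path(c,d)
round 2: derive path(e,i) via R1 from path(e,c), path(c,i)
round 2: derive path(f,e) via R1 from path(f,c), path(c,e)
round 2: derive path(i,d) via R1 from path(i,c), path(c,d)
round 2: derive path(i,e) via R1 from path(i,c), path(c,e)
round 3: derive path(d,a) via R1 from path(d,c), path(c,a)
round 3: derive path(d,f) via R1 from path(d,c), path(c,f)
round 3: derive path(f,a) via R1 from path(f,c), path(c,a)
round 3: derive path(f,f) via R1 from path(f,c), path(c,f)
round 3: derive path(i,a) via R1 from path(i,c), path(c,a)
round 3: derive path(i,f) via R1 from path(i,c), path(c,f)

path(c,a)
path(c,c)
path(c,d)
path(c,e)
path(c,f)
path(c,i)
path(d,a)
path(d,c)
path(d,d)
path(d,e)
path(d,f)
path(d,i)
path(e,a)
path(e,c)
path(e,d)
path(e,e)
path(e,f)
path(e,i)
path(f,a)
path(f,c)
path(f,d)
path(f,e)
path(f,f)
path(f,i)
path(i,a)
path(i,c)
path(i,d)
path(i,e)
path(i,f)
path(i,i)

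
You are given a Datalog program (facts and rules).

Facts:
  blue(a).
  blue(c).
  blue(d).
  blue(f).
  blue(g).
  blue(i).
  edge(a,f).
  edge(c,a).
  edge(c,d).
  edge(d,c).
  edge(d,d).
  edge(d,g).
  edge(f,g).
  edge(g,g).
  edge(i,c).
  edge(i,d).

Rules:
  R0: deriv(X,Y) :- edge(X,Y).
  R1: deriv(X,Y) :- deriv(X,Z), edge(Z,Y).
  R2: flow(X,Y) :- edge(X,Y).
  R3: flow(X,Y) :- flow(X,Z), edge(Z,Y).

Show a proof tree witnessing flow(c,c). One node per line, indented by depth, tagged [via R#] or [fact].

round 1: derive flow(a,f) via R2 from edge(a,f)
round 1: derive flow(c,a) via R2 from edge(c,a)
round 1: derive flow(c,d) via R2 from edge(c,d)
round 1: derive flow(d,c) via R2 from edge(d,c)
round 1: derive flow(d,d) via R2 from edge(d,d)
round 1: derive flow(d,g) via R2 from edge(d,g)
round 1: derive flow(f,g) via R2 from edge(f,g)
round 1: derive flow(g,g) via R2 from edge(g,g)
round 1: derive flow(i,c) via R2 from edge(i,c)
round 1: derive flow(i,d) via R2 from edge(i,d)
round 2: derive flow(a,g) via R3 from flow(a,f), edge(f,g)
round 2: derive flow(c,c) via R3 from flow(c,d), edge(d,c)
round 2: derive flow(c,f) via R3 from flow(c,a), edge(a,f)
round 2: derive flow(c,g) via R3 from flow(c,d), edge(d,g)
round 2: derive flow(d,a) via R3 from flow(d,c), edge(c,a)
round 2: derive flow(i,a) via R3 from flow(i,c), edge(c,a)
round 2: derive flow(i,g) via R3 from flow(i,d), edge(d,g)
round 3: derive flow(d,f) via R3 from flow(d,a), edge(a,f)
round 3: derive flow(i,f) via R3 from flow(i,a), edge(a,f)

flow(c,c)  [via R3]
  flow(c,d)  [via R2]
    edge(c,d)  [fact]
  edge(d,c)  [fact]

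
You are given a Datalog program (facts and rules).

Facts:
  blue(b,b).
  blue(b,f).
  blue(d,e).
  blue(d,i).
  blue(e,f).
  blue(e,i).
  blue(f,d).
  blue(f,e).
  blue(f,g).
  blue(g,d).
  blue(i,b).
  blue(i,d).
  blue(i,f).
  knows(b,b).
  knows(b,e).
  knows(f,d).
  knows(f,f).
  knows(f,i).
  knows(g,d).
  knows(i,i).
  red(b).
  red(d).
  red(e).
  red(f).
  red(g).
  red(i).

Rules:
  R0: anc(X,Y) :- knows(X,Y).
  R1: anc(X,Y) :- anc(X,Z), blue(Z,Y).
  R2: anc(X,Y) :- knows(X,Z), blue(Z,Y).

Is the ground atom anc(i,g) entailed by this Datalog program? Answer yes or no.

round 1: derive anc(b,b) via R0 from knows(b,b)
round 1: derive anc(b,e) via R0 from knows(b,e)
round 1: derive anc(f,d) via R0 from knows(f,d)
round 1: derive anc(f,f) via R0 from knows(f,f)
round 1: derive anc(f,i) via R0 from knows(f,i)
round 1: derive anc(g,d) via R0 from knows(g,d)
round 1: derive anc(i,i) via R0 from knows(i,i)
round 1: derive anc(b,f) via R2 from knows(b,b), blue(b,f)
round 1: derive anc(b,i) via R2 from knows(b,e), blue(e,i)
round 1: derive anc(f,b) via R2 from knows(f,i), blue(i,b)
round 1: derive anc(f,e) via R2 from knows(f,d), blue(d,e)
round 1: derive anc(f,g) via R2 from knows(f,f), blue(f,g)
round 1: derive anc(g,e) via R2 from knows(g,d), blue(d,e)
round 1: derive anc(g,i) via R2 from knows(g,d), blue(d,i)
round 1: derive anc(i,b) via R2 from knows(i,i), blue(i,b)
round 1: derive anc(i,d) via R2 from knows(i,i), blue(i,d)
round 1: derive anc(i,f) via R2 from knows(i,i), blue(i,f)
round 2: derive anc(b,d) via R1 from anc(b,f), blue(f,d)
round 2: derive anc(b,g) via R1 from anc(b,f), blue(f,g)
round 2: derive anc(g,b) via R1 from anc(g,i), blue(i,b)
round 2: derive anc(g,f) via R1 from anc(g,e), blue(e,f)
round 2: derive anc(i,e) via R1 from anc(i,d), blue(d,e)
round 2: derive anc(i,g) via R1 from anc(i,f), blue(f,g)
round 3: derive anc(g,g) via R1 from anc(g,f), blue(f,g)

yes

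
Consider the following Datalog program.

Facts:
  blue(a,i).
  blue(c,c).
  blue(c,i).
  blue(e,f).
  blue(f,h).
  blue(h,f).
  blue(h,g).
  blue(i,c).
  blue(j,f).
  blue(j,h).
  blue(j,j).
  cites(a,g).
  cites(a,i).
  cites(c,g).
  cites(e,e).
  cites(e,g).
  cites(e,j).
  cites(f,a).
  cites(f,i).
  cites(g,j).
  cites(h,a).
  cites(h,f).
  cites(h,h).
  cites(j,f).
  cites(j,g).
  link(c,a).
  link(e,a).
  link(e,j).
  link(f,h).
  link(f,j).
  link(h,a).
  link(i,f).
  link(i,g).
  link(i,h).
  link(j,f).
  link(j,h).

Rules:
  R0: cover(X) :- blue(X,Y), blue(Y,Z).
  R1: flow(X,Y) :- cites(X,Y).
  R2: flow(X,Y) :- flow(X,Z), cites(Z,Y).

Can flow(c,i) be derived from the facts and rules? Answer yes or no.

yes

round 1: derive flow(a,g) via R1 from cites(a,g)
round 1: derive flow(a,i) via R1 from cites(a,i)
round 1: derive flow(c,g) via R1 from cites(c,g)
round 1: derive flow(e,e) via R1 from cites(e,e)
round 1: derive flow(e,g) via R1 from cites(e,g)
round 1: derive flow(e,j) via R1 from cites(e,j)
round 1: derive flow(f,a) via R1 from cites(f,a)
round 1: derive flow(f,i) via R1 from cites(f,i)
round 1: derive flow(g,j) via R1 from cites(g,j)
round 1: derive flow(h,a) via R1 from cites(h,a)
round 1: derive flow(h,f) via R1 from cites(h,f)
round 1: derive flow(h,h) via R1 from cites(h,h)
round 1: derive flow(j,f) via R1 from cites(j,f)
round 1: derive flow(j,g) via R1 from cites(j,g)
round 2: derive flow(a,j) via R2 from flow(a,g), cites(g,j)
round 2: derive flow(c,j) via R2 from flow(c,g), cites(g,j)
round 2: derive flow(e,f) via R2 from flow(e,j), cites(j,f)
round 2: derive flow(f,g) via R2 from flow(f,a), cites(a,g)
round 2: derive flow(g,f) via R2 from flow(g,j), cites(j,f)
round 2: derive flow(g,g) via R2 from flow(g,j), cites(j,g)
round 2: derive flow(h,g) via R2 from flow(h,a), cites(a,g)
round 2: derive flow(h,i) via R2 from flow(h,a), cites(a,i)
round 2: derive flow(j,a) via R2 from flow(j,f), cites(f,a)
round 2: derive flow(j,i) via R2 from flow(j,f), cites(f,i)
round 2: derive flow(j,j) via R2 from flow(j,g), cites(g,j)
round 3: derive flow(a,f) via R2 from flow(a,j), cites(j,f)
round 3: derive flow(c,f) via R2 from flow(c,j), cites(j,f)
round 3: derive flow(e,a) via R2 from flow(e,f), cites(f,a)
round 3: derive flow(e,i) via R2 from flow(e,f), cites(f,i)
round 3: derive flow(f,j) via R2 from flow(f,g), cites(g,j)
round 3: derive flow(g,a) via R2 from flow(g,f), cites(f,a)
round 3: derive flow(g,i) via R2 from flow(g,f), cites(f,i)
round 3: derive flow(h,j) via R2 from flow(h,g), cites(g,j)
round 4: derive flow(a,a) via R2 from flow(a,f), cites(f,a)
round 4: derive flow(c,a) via R2 from flow(c,f), cites(f,a)
round 4: derive flow(c,i) via R2 from flow(c,f), cites(f,i)
round 4: derive flow(f,f) via R2 from flow(f,j), cites(j,f)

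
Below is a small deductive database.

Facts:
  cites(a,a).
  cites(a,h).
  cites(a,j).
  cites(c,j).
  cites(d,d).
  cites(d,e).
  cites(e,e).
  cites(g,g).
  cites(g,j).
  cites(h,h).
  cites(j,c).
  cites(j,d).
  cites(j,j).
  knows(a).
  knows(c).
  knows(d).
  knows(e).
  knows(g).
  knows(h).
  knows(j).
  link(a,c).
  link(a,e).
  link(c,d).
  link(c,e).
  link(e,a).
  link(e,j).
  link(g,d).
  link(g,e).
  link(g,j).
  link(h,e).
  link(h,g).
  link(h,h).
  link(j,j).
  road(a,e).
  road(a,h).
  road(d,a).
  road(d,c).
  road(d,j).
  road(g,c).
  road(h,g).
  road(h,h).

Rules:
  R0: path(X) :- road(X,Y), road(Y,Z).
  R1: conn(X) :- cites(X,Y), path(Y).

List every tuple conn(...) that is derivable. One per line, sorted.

round 1: derive path(a) via R0 from road(a,h), road(h,g)
round 1: derive path(d) via R0 from road(d,a), road(a,e)
round 1: derive path(h) via R0 from road(h,g), road(g,c)
round 2: derive conn(a) via R1 from cites(a,a), path(a)
round 2: derive conn(d) via R1 from cites(d,d), path(d)
round 2: derive conn(h) via R1 from cites(h,h), path(h)
round 2: derive conn(j) via R1 from cites(j,d), path(d)

conn(a)
conn(d)
conn(h)
conn(j)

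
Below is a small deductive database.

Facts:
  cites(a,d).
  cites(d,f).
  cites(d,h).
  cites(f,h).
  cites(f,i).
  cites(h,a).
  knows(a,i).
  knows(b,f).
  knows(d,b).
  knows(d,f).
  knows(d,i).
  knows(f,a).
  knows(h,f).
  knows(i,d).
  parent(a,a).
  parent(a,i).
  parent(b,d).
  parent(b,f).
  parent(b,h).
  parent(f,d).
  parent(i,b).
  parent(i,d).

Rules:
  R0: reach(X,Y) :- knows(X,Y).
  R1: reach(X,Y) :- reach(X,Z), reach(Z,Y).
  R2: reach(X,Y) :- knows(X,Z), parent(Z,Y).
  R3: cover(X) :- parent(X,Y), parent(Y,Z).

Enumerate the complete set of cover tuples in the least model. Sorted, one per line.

round 1: derive cover(a) via R3 from parent(a,a), parent(a,a)
round 1: derive cover(b) via R3 from parent(b,f), parent(f,d)
round 1: derive cover(i) via R3 from parent(i,b), parent(b,d)

cover(a)
cover(b)
cover(i)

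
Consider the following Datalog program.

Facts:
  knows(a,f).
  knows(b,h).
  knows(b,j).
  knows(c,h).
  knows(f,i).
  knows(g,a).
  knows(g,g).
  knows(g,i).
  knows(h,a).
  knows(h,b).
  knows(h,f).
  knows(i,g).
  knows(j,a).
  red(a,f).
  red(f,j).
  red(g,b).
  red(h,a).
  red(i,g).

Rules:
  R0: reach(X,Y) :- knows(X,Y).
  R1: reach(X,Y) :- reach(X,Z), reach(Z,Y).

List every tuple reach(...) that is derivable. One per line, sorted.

reach(a,a)
reach(a,f)
reach(a,g)
reach(a,i)
reach(b,a)
reach(b,b)
reach(b,f)
reach(b,g)
reach(b,h)
reach(b,i)
reach(b,j)
reach(c,a)
reach(c,b)
reach(c,f)
reach(c,g)
reach(c,h)
reach(c,i)
reach(c,j)
reach(f,a)
reach(f,f)
reach(f,g)
reach(f,i)
reach(g,a)
reach(g,f)
reach(g,g)
reach(g,i)
reach(h,a)
reach(h,b)
reach(h,f)
reach(h,g)
reach(h,h)
reach(h,i)
reach(h,j)
reach(i,a)
reach(i,f)
reach(i,g)
reach(i,i)
reach(j,a)
reach(j,f)
reach(j,g)
reach(j,i)

round 1: derive reach(a,f) via R0 from knows(a,f)
round 1: derive reach(b,h) via R0 from knows(b,h)
round 1: derive reach(b,j) via R0 from knows(b,j)
round 1: derive reach(c,h) via R0 from knows(c,h)
round 1: derive reach(f,i) via R0 from knows(f,i)
round 1: derive reach(g,a) via R0 from knows(g,a)
round 1: derive reach(g,g) via R0 from knows(g,g)
round 1: derive reach(g,i) via R0 from knows(g,i)
round 1: derive reach(h,a) via R0 from knows(h,a)
round 1: derive reach(h,b) via R0 from knows(h,b)
round 1: derive reach(h,f) via R0 from knows(h,f)
round 1: derive reach(i,g) via R0 from knows(i,g)
round 1: derive reach(j,a) via R0 from knows(j,a)
round 2: derive reach(a,i) via R1 from reach(a,f), reach(f,i)
round 2: derive reach(b,a) via R1 from reach(b,h), reach(h,a)
round 2: derive reach(b,b) via R1 from reach(b,h), reach(h,b)
round 2: derive reach(b,f) via R1 from reach(b,h), reach(h,f)
round 2: derive reach(c,a) via R1 from reach(c,h), reach(h,a)
round 2: derive reach(c,b) via R1 from reach(c,h), reach(h,b)
round 2: derive reach(c,f) via R1 from reach(c,h), reach(h,f)
round 2: derive reach(f,g) via R1 from reach(f,i), reach(i,g)
round 2: derive reach(g,f) via R1 from reach(g,a), reach(a,f)
round 2: derive reach(h,h) via R1 from reach(h,b), reach(b,h)
round 2: derive reach(h,i) via R1 from reach(h,f), reach(f,i)
round 2: derive reach(h,j) via R1 from reach(h,b), reach(b,j)
round 2: derive reach(i,a) via R1 from reach(i,g), reach(g,a)
round 2: derive reach(i,i) via R1 from reach(i,g), reach(g,i)
round 2: derive reach(j,f) via R1 from reach(j,a), reach(a,f)
round 3: derive reach(a,a) via R1 from reach(a,i), reach(i,a)
round 3: derive reach(a,g) via R1 from reach(a,f), reach(f,g)
round 3: derive reach(b,g) via R1 from reach(b,f), reach(f,g)
round 3: derive reach(b,i) via R1 from reach(b,a), reach(a,i)
round 3: derive reach(c,g) via R1 from reach(c,f), reach(f,g)
round 3: derive reach(c,i) via R1 from reach(c,a), reach(a,i)
round 3: derive reach(c,j) via R1 from reach(c,b), reach(b,j)
round 3: derive reach(f,a) via R1 from reach(f,g), reach(g,a)
round 3: derive reach(f,f) via R1 from reach(f,g), reach(g,f)
round 3: derive reach(h,g) via R1 from reach(h,f), reach(f,g)
round 3: derive reach(i,f) via R1 from reach(i,a), reach(a,f)
round 3: derive reach(j,g) via R1 from reach(j,f), reach(f,g)
round 3: derive reach(j,i) via R1 from reach(j,a), reach(a,i)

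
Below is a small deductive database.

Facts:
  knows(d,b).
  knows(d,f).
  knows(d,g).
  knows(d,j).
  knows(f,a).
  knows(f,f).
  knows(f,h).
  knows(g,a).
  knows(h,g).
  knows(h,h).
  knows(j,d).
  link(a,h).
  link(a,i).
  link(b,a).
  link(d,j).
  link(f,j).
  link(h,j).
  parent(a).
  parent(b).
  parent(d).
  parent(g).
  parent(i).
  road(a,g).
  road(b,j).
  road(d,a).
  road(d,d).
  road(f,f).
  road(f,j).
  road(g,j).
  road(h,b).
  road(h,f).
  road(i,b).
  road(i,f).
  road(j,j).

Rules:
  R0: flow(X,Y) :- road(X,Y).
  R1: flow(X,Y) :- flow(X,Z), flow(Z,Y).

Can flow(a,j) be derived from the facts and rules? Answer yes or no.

yes

round 1: derive flow(a,g) via R0 from road(a,g)
round 1: derive flow(b,j) via R0 from road(b,j)
round 1: derive flow(d,a) via R0 from road(d,a)
round 1: derive flow(d,d) via R0 from road(d,d)
round 1: derive flow(f,f) via R0 from road(f,f)
round 1: derive flow(f,j) via R0 from road(f,j)
round 1: derive flow(g,j) via R0 from road(g,j)
round 1: derive flow(h,b) via R0 from road(h,b)
round 1: derive flow(h,f) via R0 from road(h,f)
round 1: derive flow(i,b) via R0 from road(i,b)
round 1: derive flow(i,f) via R0 from road(i,f)
round 1: derive flow(j,j) via R0 from road(j,j)
round 2: derive flow(a,j) via R1 from flow(a,g), flow(g,j)
round 2: derive flow(d,g) via R1 from flow(d,a), flow(a,g)
round 2: derive flow(h,j) via R1 from flow(h,b), flow(b,j)
round 2: derive flow(i,j) via R1 from flow(i,b), flow(b,j)
round 3: derive flow(d,j) via R1 from flow(d,a), flow(a,j)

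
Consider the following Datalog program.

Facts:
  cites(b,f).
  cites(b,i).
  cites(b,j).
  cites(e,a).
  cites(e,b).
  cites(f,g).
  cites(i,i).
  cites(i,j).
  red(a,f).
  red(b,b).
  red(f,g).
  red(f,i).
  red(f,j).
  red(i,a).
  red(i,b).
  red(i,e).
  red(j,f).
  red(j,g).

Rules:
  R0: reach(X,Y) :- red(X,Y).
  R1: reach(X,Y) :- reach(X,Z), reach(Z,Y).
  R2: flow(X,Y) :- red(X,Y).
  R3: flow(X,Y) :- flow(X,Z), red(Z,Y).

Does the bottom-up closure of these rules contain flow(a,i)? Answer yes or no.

yes

round 1: derive flow(a,f) via R2 from red(a,f)
round 1: derive flow(b,b) via R2 from red(b,b)
round 1: derive flow(f,g) via R2 from red(f,g)
round 1: derive flow(f,i) via R2 from red(f,i)
round 1: derive flow(f,j) via R2 from red(f,j)
round 1: derive flow(i,a) via R2 from red(i,a)
round 1: derive flow(i,b) via R2 from red(i,b)
round 1: derive flow(i,e) via R2 from red(i,e)
round 1: derive flow(j,f) via R2 from red(j,f)
round 1: derive flow(j,g) via R2 from red(j,g)
round 2: derive flow(a,g) via R3 from flow(a,f), red(f,g)
round 2: derive flow(a,i) via R3 from flow(a,f), red(f,i)
round 2: derive flow(a,j) via R3 from flow(a,f), red(f,j)
round 2: derive flow(f,a) via R3 from flow(f,i), red(i,a)
round 2: derive flow(f,b) via R3 from flow(f,i), red(i,b)
round 2: derive flow(f,e) via R3 from flow(f,i), red(i,e)
round 2: derive flow(f,f) via R3 from flow(f,j), red(j,f)
round 2: derive flow(i,f) via R3 from flow(i,a), red(a,f)
round 2: derive flow(j,i) via R3 from flow(j,f), red(f,i)
round 2: derive flow(j,j) via R3 from flow(j,f), red(f,j)
round 3: derive flow(a,a) via R3 from flow(a,i), red(i,a)
round 3: derive flow(a,b) via R3 from flow(a,i), red(i,b)
round 3: derive flow(a,e) via R3 from flow(a,i), red(i,e)
round 3: derive flow(i,g) via R3 from flow(i,f), red(f,g)
round 3: derive flow(i,i) via R3 from flow(i,f), red(f,i)
round 3: derive flow(i,j) via R3 from flow(i,f), red(f,j)
round 3: derive flow(j,a) via R3 from flow(j,i), red(i,a)
round 3: derive flow(j,b) via R3 from flow(j,i), red(i,b)
round 3: derive flow(j,e) via R3 from flow(j,i), red(i,e)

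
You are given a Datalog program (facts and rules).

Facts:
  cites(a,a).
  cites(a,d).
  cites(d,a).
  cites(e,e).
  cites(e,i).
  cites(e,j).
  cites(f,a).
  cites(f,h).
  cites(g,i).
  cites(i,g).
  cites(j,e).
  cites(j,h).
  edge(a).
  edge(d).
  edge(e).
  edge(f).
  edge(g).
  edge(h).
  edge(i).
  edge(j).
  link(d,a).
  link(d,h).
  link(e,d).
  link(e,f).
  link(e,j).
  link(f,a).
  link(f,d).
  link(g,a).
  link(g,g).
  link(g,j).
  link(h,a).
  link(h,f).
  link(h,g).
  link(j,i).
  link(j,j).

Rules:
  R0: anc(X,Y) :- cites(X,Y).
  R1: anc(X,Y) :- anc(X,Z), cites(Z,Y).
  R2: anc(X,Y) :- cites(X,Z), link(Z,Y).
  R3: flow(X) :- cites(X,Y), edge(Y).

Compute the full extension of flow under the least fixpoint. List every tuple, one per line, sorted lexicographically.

flow(a)
flow(d)
flow(e)
flow(f)
flow(g)
flow(i)
flow(j)

round 1: derive flow(a) via R3 from cites(a,a), edge(a)
round 1: derive flow(d) via R3 from cites(d,a), edge(a)
round 1: derive flow(e) via R3 from cites(e,e), edge(e)
round 1: derive flow(f) via R3 from cites(f,a), edge(a)
round 1: derive flow(g) via R3 from cites(g,i), edge(i)
round 1: derive flow(i) via R3 from cites(i,g), edge(g)
round 1: derive flow(j) via R3 from cites(j,e), edge(e)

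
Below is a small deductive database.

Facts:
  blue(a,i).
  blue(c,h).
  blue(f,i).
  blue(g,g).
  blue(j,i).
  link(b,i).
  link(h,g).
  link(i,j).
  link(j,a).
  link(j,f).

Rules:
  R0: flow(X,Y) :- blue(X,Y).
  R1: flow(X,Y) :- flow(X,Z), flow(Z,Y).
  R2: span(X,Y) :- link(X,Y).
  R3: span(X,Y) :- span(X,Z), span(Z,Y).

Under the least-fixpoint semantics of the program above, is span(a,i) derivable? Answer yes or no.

round 1: derive span(b,i) via R2 from link(b,i)
round 1: derive span(h,g) via R2 from link(h,g)
round 1: derive span(i,j) via R2 from link(i,j)
round 1: derive span(j,a) via R2 from link(j,a)
round 1: derive span(j,f) via R2 from link(j,f)
round 2: derive span(b,j) via R3 from span(b,i), span(i,j)
round 2: derive span(i,a) via R3 from span(i,j), span(j,a)
round 2: derive span(i,f) via R3 from span(i,j), span(j,f)
round 3: derive span(b,a) via R3 from span(b,i), span(i,a)
round 3: derive span(b,f) via R3 from span(b,i), span(i,f)

no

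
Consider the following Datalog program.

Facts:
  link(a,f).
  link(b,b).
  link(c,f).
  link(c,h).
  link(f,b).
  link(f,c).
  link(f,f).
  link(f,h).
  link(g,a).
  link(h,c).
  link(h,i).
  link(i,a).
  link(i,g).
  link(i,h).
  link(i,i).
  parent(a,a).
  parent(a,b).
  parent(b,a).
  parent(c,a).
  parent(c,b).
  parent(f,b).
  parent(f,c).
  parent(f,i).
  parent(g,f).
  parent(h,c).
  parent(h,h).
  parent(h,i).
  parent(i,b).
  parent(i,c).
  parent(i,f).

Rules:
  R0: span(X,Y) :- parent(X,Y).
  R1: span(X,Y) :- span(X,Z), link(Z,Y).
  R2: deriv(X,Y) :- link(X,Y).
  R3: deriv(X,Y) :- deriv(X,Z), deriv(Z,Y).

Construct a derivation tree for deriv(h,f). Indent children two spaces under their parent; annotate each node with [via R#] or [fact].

round 1: derive deriv(a,f) via R2 from link(a,f)
round 1: derive deriv(b,b) via R2 from link(b,b)
round 1: derive deriv(c,f) via R2 from link(c,f)
round 1: derive deriv(c,h) via R2 from link(c,h)
round 1: derive deriv(f,b) via R2 from link(f,b)
round 1: derive deriv(f,c) via R2 from link(f,c)
round 1: derive deriv(f,f) via R2 from link(f,f)
round 1: derive deriv(f,h) via R2 from link(f,h)
round 1: derive deriv(g,a) via R2 from link(g,a)
round 1: derive deriv(h,c) via R2 from link(h,c)
round 1: derive deriv(h,i) via R2 from link(h,i)
round 1: derive deriv(i,a) via R2 from link(i,a)
round 1: derive deriv(i,g) via R2 from link(i,g)
round 1: derive deriv(i,h) via R2 from link(i,h)
round 1: derive deriv(i,i) via R2 from link(i,i)
round 2: derive deriv(a,b) via R3 from deriv(a,f), deriv(f,b)
round 2: derive deriv(a,c) via R3 from deriv(a,f), deriv(f,c)
round 2: derive deriv(a,h) via R3 from deriv(a,f), deriv(f,h)
round 2: derive deriv(c,b) via R3 from deriv(c,f), deriv(f,b)
round 2: derive deriv(c,c) via R3 from deriv(c,f), deriv(f,c)
round 2: derive deriv(c,i) via R3 from deriv(c,h), deriv(h,i)
round 2: derive deriv(f,i) via R3 from deriv(f,h), deriv(h,i)
round 2: derive deriv(g,f) via R3 from deriv(g,a), deriv(a,f)
round 2: derive deriv(h,a) via R3 from deriv(h,i), deriv(i,a)
round 2: derive deriv(h,f) via R3 from deriv(h,c), deriv(c,f)
round 2: derive deriv(h,g) via R3 from deriv(h,i), deriv(i,g)
round 2: derive deriv(h,h) via R3 from deriv(h,c), deriv(c,h)
round 2: derive deriv(i,c) via R3 from deriv(i,h), deriv(h,c)
round 2: derive deriv(i,f) via R3 from deriv(i,a), deriv(a,f)
round 3: derive deriv(a,a) via R3 from deriv(a,h), deriv(h,a)
round 3: derive deriv(a,g) via R3 from deriv(a,h), deriv(h,g)
round 3: derive deriv(a,i) via R3 from deriv(a,c), deriv(c,i)
round 3: derive deriv(c,a) via R3 from deriv(c,h), deriv(h,a)
round 3: derive deriv(c,g) via R3 from deriv(c,h), deriv(h,g)
round 3: derive deriv(f,a) via R3 from deriv(f,h), deriv(h,a)
round 3: derive deriv(f,g) via R3 from deriv(f,h), deriv(h,g)
round 3: derive deriv(g,b) via R3 from deriv(g,a), deriv(a,b)
round 3: derive deriv(g,c) via R3 from deriv(g,a), deriv(a,c)
round 3: derive deriv(g,h) via R3 from deriv(g,a), deriv(a,h)
round 3: derive deriv(g,i) via R3 from deriv(g,f), deriv(f,i)
round 3: derive deriv(h,b) via R3 from deriv(h,a), deriv(a,b)
round 3: derive deriv(i,b) via R3 from deriv(i,a), deriv(a,b)
round 4: derive deriv(g,g) via R3 from deriv(g,a), deriv(a,g)

deriv(h,f)  [via R3]
  deriv(h,c)  [via R2]
    link(h,c)  [fact]
  deriv(c,f)  [via R2]
    link(c,f)  [fact]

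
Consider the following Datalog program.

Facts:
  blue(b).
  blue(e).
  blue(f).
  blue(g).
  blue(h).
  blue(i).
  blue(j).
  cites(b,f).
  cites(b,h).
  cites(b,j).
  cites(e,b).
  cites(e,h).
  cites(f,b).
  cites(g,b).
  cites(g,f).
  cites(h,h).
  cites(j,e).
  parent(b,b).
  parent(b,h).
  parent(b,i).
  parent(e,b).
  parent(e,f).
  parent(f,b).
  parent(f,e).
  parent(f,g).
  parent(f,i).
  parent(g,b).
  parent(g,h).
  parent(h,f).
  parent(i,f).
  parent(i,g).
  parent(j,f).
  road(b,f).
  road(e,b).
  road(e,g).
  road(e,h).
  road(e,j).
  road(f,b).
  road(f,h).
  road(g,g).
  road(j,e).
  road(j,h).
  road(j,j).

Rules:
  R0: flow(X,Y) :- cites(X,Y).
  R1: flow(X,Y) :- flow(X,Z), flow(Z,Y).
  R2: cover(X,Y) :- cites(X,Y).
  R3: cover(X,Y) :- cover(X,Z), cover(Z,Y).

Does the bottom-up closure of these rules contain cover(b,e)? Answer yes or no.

yes

round 1: derive cover(b,f) via R2 from cites(b,f)
round 1: derive cover(b,h) via R2 from cites(b,h)
round 1: derive cover(b,j) via R2 from cites(b,j)
round 1: derive cover(e,b) via R2 from cites(e,b)
round 1: derive cover(e,h) via R2 from cites(e,h)
round 1: derive cover(f,b) via R2 from cites(f,b)
round 1: derive cover(g,b) via R2 from cites(g,b)
round 1: derive cover(g,f) via R2 from cites(g,f)
round 1: derive cover(h,h) via R2 from cites(h,h)
round 1: derive cover(j,e) via R2 from cites(j,e)
round 2: derive cover(b,b) via R3 from cover(b,f), cover(f,b)
round 2: derive cover(b,e) via R3 from cover(b,j), cover(j,e)
round 2: derive cover(e,f) via R3 from cover(e,b), cover(b,f)
round 2: derive cover(e,j) via R3 from cover(e,b), cover(b,j)
round 2: derive cover(f,f) via R3 from cover(f,b), cover(b,f)
round 2: derive cover(f,h) via R3 from cover(f,b), cover(b,h)
round 2: derive cover(f,j) via R3 from cover(f,b), cover(b,j)
round 2: derive cover(g,h) via R3 from cover(g,b), cover(b,h)
round 2: derive cover(g,j) via R3 from cover(g,b), cover(b,j)
round 2: derive cover(j,b) via R3 from cover(j,e), cover(e,b)
round 2: derive cover(j,h) via R3 from cover(j,e), cover(e,h)
round 3: derive cover(e,e) via R3 from cover(e,b), cover(b,e)
round 3: derive cover(f,e) via R3 from cover(f,b), cover(b,e)
round 3: derive cover(g,e) via R3 from cover(g,b), cover(b,e)
round 3: derive cover(j,f) via R3 from cover(j,b), cover(b,f)
round 3: derive cover(j,j) via R3 from cover(j,b), cover(b,j)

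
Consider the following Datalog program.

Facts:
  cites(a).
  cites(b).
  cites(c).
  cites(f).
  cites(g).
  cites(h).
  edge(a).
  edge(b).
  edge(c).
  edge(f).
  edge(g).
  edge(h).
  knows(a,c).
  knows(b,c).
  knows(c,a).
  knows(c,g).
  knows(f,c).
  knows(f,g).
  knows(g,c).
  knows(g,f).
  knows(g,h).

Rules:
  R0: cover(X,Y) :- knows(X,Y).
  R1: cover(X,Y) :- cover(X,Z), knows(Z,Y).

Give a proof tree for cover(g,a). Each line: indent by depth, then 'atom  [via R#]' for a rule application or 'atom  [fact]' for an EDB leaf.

round 1: derive cover(a,c) via R0 from knows(a,c)
round 1: derive cover(b,c) via R0 from knows(b,c)
round 1: derive cover(c,a) via R0 from knows(c,a)
round 1: derive cover(c,g) via R0 from knows(c,g)
round 1: derive cover(f,c) via R0 from knows(f,c)
round 1: derive cover(f,g) via R0 from knows(f,g)
round 1: derive cover(g,c) via R0 from knows(g,c)
round 1: derive cover(g,f) via R0 from knows(g,f)
round 1: derive cover(g,h) via R0 from knows(g,h)
round 2: derive cover(a,a) via R1 from cover(a,c), knows(c,a)
round 2: derive cover(a,g) via R1 from cover(a,c), knows(c,g)
round 2: derive cover(b,a) via R1 from cover(b,c), knows(c,a)
round 2: derive cover(b,g) via R1 from cover(b,c), knows(c,g)
round 2: derive cover(c,c) via R1 from cover(c,a), knows(a,c)
round 2: derive cover(c,f) via R1 from cover(c,g), knows(g,f)
round 2: derive cover(c,h) via R1 from cover(c,g), knows(g,h)
round 2: derive cover(f,a) via R1 from cover(f,c), knows(c,a)
round 2: derive cover(f,f) via R1 from cover(f,g), knows(g,f)
round 2: derive cover(f,h) via R1 from cover(f,g), knows(g,h)
round 2: derive cover(g,a) via R1 from cover(g,c), knows(c,a)
round 2: derive cover(g,g) via R1 from cover(g,c), knows(c,g)
round 3: derive cover(a,f) via R1 from cover(a,g), knows(g,f)
round 3: derive cover(a,h) via R1 from cover(a,g), knows(g,h)
round 3: derive cover(b,f) via R1 from cover(b,g), knows(g,f)
round 3: derive cover(b,h) via R1 from cover(b,g), knows(g,h)

cover(g,a)  [via R1]
  cover(g,c)  [via R0]
    knows(g,c)  [fact]
  knows(c,a)  [fact]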